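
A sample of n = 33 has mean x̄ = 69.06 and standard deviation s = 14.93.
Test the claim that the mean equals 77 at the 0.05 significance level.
One-sample t-test:
H₀: μ = 77
H₁: μ ≠ 77
df = n - 1 = 32
t = (x̄ - μ₀) / (s/√n) = (69.06 - 77) / (14.93/√33) = -3.055
p-value = 0.0045

Since p-value < α = 0.05, we reject H₀.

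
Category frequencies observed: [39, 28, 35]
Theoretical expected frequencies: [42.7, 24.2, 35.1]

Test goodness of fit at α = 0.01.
Chi-square goodness of fit test:
H₀: observed counts match expected distribution
H₁: observed counts differ from expected distribution
df = k - 1 = 2
χ² = Σ(O - E)²/E
   = (39 - 42.7)²/42.7 + (28 - 24.2)²/24.2 + (35 - 35.1)²/35.1
   = 0.321 + 0.597 + 0.000
   = 0.92
p-value = 0.6320

Since p-value > α = 0.01, we fail to reject H₀.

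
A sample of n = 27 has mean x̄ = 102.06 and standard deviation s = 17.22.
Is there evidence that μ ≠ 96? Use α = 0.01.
One-sample t-test:
H₀: μ = 96
H₁: μ ≠ 96
df = n - 1 = 26
t = (x̄ - μ₀) / (s/√n) = (102.06 - 96) / (17.22/√27) = 1.829
p-value = 0.0790

Since p-value > α = 0.01, we fail to reject H₀.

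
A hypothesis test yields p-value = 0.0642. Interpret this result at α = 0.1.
Since p = 0.0642 < α = 0.1, reject H₀.
There is sufficient evidence to reject the null hypothesis; the result is statistically significant at the 0.1 level.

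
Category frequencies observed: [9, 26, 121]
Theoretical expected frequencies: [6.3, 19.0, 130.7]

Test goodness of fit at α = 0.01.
Chi-square goodness of fit test:
H₀: observed counts match expected distribution
H₁: observed counts differ from expected distribution
df = k - 1 = 2
χ² = Σ(O - E)²/E
   = (9 - 6.3)²/6.3 + (26 - 19.0)²/19.0 + (121 - 130.7)²/130.7
   = 1.157 + 2.579 + 0.720
   = 4.46
p-value = 0.1077

Since p-value > α = 0.01, we fail to reject H₀.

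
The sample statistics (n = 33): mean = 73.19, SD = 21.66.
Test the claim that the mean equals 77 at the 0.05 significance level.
One-sample t-test:
H₀: μ = 77
H₁: μ ≠ 77
df = n - 1 = 32
t = (x̄ - μ₀) / (s/√n) = (73.19 - 77) / (21.66/√33) = -1.010
p-value = 0.3199

Since p-value > α = 0.05, we fail to reject H₀.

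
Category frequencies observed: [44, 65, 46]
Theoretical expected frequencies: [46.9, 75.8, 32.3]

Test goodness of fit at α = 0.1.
Chi-square goodness of fit test:
H₀: observed counts match expected distribution
H₁: observed counts differ from expected distribution
df = k - 1 = 2
χ² = Σ(O - E)²/E
   = (44 - 46.9)²/46.9 + (65 - 75.8)²/75.8 + (46 - 32.3)²/32.3
   = 0.179 + 1.539 + 5.811
   = 7.53
p-value = 0.0232

Since p-value < α = 0.1, we reject H₀.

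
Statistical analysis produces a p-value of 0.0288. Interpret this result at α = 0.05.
Since p = 0.0288 < α = 0.05, reject H₀.
There is sufficient evidence to reject the null hypothesis; the result is statistically significant at the 0.05 level.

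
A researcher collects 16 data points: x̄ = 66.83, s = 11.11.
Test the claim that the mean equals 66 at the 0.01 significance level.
One-sample t-test:
H₀: μ = 66
H₁: μ ≠ 66
df = n - 1 = 15
t = (x̄ - μ₀) / (s/√n) = (66.83 - 66) / (11.11/√16) = 0.299
p-value = 0.7692

Since p-value > α = 0.01, we fail to reject H₀.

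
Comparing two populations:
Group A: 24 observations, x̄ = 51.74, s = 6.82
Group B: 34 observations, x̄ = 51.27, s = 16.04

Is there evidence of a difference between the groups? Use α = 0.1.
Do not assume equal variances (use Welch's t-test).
Welch's two-sample t-test:
H₀: μ₁ = μ₂
H₁: μ₁ ≠ μ₂
s₁²/n₁ = 6.82²/24 = 1.9380,  s₂²/n₂ = 16.04²/34 = 7.5671
SE = √(s₁²/n₁ + s₂²/n₂) = √(1.9380 + 7.5671) = 3.0830
df (Welch-Satterthwaite) = (s₁²/n₁ + s₂²/n₂)² / [(s₁²/n₁)²/(n₁-1) + (s₂²/n₂)²/(n₂-1)] ≈ 47.59
t = (x̄₁ - x̄₂) / SE = (51.74 - 51.27) / 3.0830 = 0.47 / 3.0830 = 0.152
p-value = 0.8795

Since p-value > α = 0.1, we fail to reject H₀.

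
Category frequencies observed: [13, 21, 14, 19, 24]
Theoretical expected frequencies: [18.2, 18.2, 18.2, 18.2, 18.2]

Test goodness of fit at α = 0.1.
Chi-square goodness of fit test:
H₀: observed counts match expected distribution
H₁: observed counts differ from expected distribution
df = k - 1 = 4
χ² = Σ(O - E)²/E
   = (13 - 18.2)²/18.2 + (21 - 18.2)²/18.2 + (14 - 18.2)²/18.2 + (19 - 18.2)²/18.2 + (24 - 18.2)²/18.2
   = 1.486 + 0.431 + 0.969 + 0.035 + 1.848
   = 4.77
p-value = 0.3118

Since p-value > α = 0.1, we fail to reject H₀.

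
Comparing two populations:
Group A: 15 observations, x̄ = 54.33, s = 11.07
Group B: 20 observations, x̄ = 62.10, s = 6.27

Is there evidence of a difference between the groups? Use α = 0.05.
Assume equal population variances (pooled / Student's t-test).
Student's two-sample t-test (equal variances):
H₀: μ₁ = μ₂
H₁: μ₁ ≠ μ₂
df = n₁ + n₂ - 2 = 33
Pooled variance s_p² = [(n₁-1)s₁² + (n₂-1)s₂²] / (n₁ + n₂ - 2) = [(14)(11.07²) + (19)(6.27²)] / 33 = 74.6234
SE = √(s_p²(1/n₁ + 1/n₂)) = √(74.6234 × (1/15 + 1/20)) = 2.9506
t = (x̄₁ - x̄₂) / SE = (54.33 - 62.10) / 2.9506 = -7.77 / 2.9506 = -2.633
p-value = 0.0128

Since p-value < α = 0.05, we reject H₀.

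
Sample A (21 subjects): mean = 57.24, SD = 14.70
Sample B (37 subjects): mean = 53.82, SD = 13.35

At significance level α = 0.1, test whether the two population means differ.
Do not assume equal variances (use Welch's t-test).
Welch's two-sample t-test:
H₀: μ₁ = μ₂
H₁: μ₁ ≠ μ₂
s₁²/n₁ = 14.70²/21 = 10.2900,  s₂²/n₂ = 13.35²/37 = 4.8168
SE = √(s₁²/n₁ + s₂²/n₂) = √(10.2900 + 4.8168) = 3.8867
df (Welch-Satterthwaite) = (s₁²/n₁ + s₂²/n₂)² / [(s₁²/n₁)²/(n₁-1) + (s₂²/n₂)²/(n₂-1)] ≈ 38.43
t = (x̄₁ - x̄₂) / SE = (57.24 - 53.82) / 3.8867 = 3.42 / 3.8867 = 0.880
p-value = 0.3844

Since p-value > α = 0.1, we fail to reject H₀.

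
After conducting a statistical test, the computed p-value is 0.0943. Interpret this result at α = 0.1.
Since p = 0.0943 < α = 0.1, reject H₀.
There is sufficient evidence to reject the null hypothesis; the result is statistically significant at the 0.1 level.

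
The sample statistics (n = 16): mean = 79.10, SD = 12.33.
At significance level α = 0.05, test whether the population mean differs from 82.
One-sample t-test:
H₀: μ = 82
H₁: μ ≠ 82
df = n - 1 = 15
t = (x̄ - μ₀) / (s/√n) = (79.10 - 82) / (12.33/√16) = -0.941
p-value = 0.3617

Since p-value > α = 0.05, we fail to reject H₀.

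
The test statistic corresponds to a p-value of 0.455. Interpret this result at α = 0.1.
Since p = 0.455 > α = 0.1, fail to reject H₀.
There is insufficient evidence to reject the null hypothesis; the result is not statistically significant at the 0.1 level.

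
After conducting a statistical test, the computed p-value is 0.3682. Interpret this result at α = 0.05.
Since p = 0.3682 > α = 0.05, fail to reject H₀.
There is insufficient evidence to reject the null hypothesis; the result is not statistically significant at the 0.05 level.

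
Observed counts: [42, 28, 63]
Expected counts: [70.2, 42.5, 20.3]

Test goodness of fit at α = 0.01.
Chi-square goodness of fit test:
H₀: observed counts match expected distribution
H₁: observed counts differ from expected distribution
df = k - 1 = 2
χ² = Σ(O - E)²/E
   = (42 - 70.2)²/70.2 + (28 - 42.5)²/42.5 + (63 - 20.3)²/20.3
   = 11.328 + 4.947 + 89.817
   = 106.09
p-value < 0.0001

Since p-value < α = 0.01, we reject H₀.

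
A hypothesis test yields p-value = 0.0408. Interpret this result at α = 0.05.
Since p = 0.0408 < α = 0.05, reject H₀.
There is sufficient evidence to reject the null hypothesis; the result is statistically significant at the 0.05 level.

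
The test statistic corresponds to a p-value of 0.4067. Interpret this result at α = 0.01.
Since p = 0.4067 > α = 0.01, fail to reject H₀.
There is insufficient evidence to reject the null hypothesis; the result is not statistically significant at the 0.01 level.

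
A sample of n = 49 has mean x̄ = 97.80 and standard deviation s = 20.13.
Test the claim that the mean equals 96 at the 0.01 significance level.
One-sample t-test:
H₀: μ = 96
H₁: μ ≠ 96
df = n - 1 = 48
t = (x̄ - μ₀) / (s/√n) = (97.80 - 96) / (20.13/√49) = 0.626
p-value = 0.5343

Since p-value > α = 0.01, we fail to reject H₀.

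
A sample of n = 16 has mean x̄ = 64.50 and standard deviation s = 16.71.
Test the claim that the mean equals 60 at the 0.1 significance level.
One-sample t-test:
H₀: μ = 60
H₁: μ ≠ 60
df = n - 1 = 15
t = (x̄ - μ₀) / (s/√n) = (64.50 - 60) / (16.71/√16) = 1.077
p-value = 0.2984

Since p-value > α = 0.1, we fail to reject H₀.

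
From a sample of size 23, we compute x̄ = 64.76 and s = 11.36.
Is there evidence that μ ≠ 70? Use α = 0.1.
One-sample t-test:
H₀: μ = 70
H₁: μ ≠ 70
df = n - 1 = 22
t = (x̄ - μ₀) / (s/√n) = (64.76 - 70) / (11.36/√23) = -2.212
p-value = 0.0376

Since p-value < α = 0.1, we reject H₀.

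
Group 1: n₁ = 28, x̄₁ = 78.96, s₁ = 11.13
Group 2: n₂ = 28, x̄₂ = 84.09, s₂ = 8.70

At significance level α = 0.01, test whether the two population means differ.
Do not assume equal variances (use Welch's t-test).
Welch's two-sample t-test:
H₀: μ₁ = μ₂
H₁: μ₁ ≠ μ₂
s₁²/n₁ = 11.13²/28 = 4.4242,  s₂²/n₂ = 8.70²/28 = 2.7032
SE = √(s₁²/n₁ + s₂²/n₂) = √(4.4242 + 2.7032) = 2.6697
df (Welch-Satterthwaite) = (s₁²/n₁ + s₂²/n₂)² / [(s₁²/n₁)²/(n₁-1) + (s₂²/n₂)²/(n₂-1)] ≈ 51.03
t = (x̄₁ - x̄₂) / SE = (78.96 - 84.09) / 2.6697 = -5.13 / 2.6697 = -1.922
p-value = 0.0603

Since p-value > α = 0.01, we fail to reject H₀.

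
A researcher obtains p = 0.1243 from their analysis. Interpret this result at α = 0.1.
Since p = 0.1243 > α = 0.1, fail to reject H₀.
There is insufficient evidence to reject the null hypothesis; the result is not statistically significant at the 0.1 level.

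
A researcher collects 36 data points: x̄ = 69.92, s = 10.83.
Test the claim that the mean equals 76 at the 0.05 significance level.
One-sample t-test:
H₀: μ = 76
H₁: μ ≠ 76
df = n - 1 = 35
t = (x̄ - μ₀) / (s/√n) = (69.92 - 76) / (10.83/√36) = -3.368
p-value = 0.0019

Since p-value < α = 0.05, we reject H₀.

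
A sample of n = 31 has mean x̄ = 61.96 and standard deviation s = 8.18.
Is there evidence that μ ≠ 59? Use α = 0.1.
One-sample t-test:
H₀: μ = 59
H₁: μ ≠ 59
df = n - 1 = 30
t = (x̄ - μ₀) / (s/√n) = (61.96 - 59) / (8.18/√31) = 2.015
p-value = 0.0530

Since p-value < α = 0.1, we reject H₀.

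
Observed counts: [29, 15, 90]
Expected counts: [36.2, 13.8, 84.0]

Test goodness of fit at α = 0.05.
Chi-square goodness of fit test:
H₀: observed counts match expected distribution
H₁: observed counts differ from expected distribution
df = k - 1 = 2
χ² = Σ(O - E)²/E
   = (29 - 36.2)²/36.2 + (15 - 13.8)²/13.8 + (90 - 84.0)²/84.0
   = 1.432 + 0.104 + 0.429
   = 1.96
p-value = 0.3744

Since p-value > α = 0.05, we fail to reject H₀.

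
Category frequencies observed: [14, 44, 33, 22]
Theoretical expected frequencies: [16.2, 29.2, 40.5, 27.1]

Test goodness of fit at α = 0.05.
Chi-square goodness of fit test:
H₀: observed counts match expected distribution
H₁: observed counts differ from expected distribution
df = k - 1 = 3
χ² = Σ(O - E)²/E
   = (14 - 16.2)²/16.2 + (44 - 29.2)²/29.2 + (33 - 40.5)²/40.5 + (22 - 27.1)²/27.1
   = 0.299 + 7.501 + 1.389 + 0.960
   = 10.15
p-value = 0.0173

Since p-value < α = 0.05, we reject H₀.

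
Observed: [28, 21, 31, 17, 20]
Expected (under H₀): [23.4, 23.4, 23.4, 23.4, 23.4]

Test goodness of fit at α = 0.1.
Chi-square goodness of fit test:
H₀: observed counts match expected distribution
H₁: observed counts differ from expected distribution
df = k - 1 = 4
χ² = Σ(O - E)²/E
   = (28 - 23.4)²/23.4 + (21 - 23.4)²/23.4 + (31 - 23.4)²/23.4 + (17 - 23.4)²/23.4 + (20 - 23.4)²/23.4
   = 0.904 + 0.246 + 2.468 + 1.750 + 0.494
   = 5.86
p-value = 0.2096

Since p-value > α = 0.1, we fail to reject H₀.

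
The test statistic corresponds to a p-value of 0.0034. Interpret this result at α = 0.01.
Since p = 0.0034 < α = 0.01, reject H₀.
There is sufficient evidence to reject the null hypothesis; the result is statistically significant at the 0.01 level.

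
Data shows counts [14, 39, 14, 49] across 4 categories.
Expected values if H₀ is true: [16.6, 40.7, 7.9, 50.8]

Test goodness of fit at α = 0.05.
Chi-square goodness of fit test:
H₀: observed counts match expected distribution
H₁: observed counts differ from expected distribution
df = k - 1 = 3
χ² = Σ(O - E)²/E
   = (14 - 16.6)²/16.6 + (39 - 40.7)²/40.7 + (14 - 7.9)²/7.9 + (49 - 50.8)²/50.8
   = 0.407 + 0.071 + 4.710 + 0.064
   = 5.25
p-value = 0.1542

Since p-value > α = 0.05, we fail to reject H₀.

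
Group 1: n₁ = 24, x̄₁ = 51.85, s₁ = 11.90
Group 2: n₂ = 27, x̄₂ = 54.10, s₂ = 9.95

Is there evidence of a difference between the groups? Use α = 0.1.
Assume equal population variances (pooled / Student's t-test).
Student's two-sample t-test (equal variances):
H₀: μ₁ = μ₂
H₁: μ₁ ≠ μ₂
df = n₁ + n₂ - 2 = 49
Pooled variance s_p² = [(n₁-1)s₁² + (n₂-1)s₂²] / (n₁ + n₂ - 2) = [(23)(11.90²) + (26)(9.95²)] / 49 = 119.0019
SE = √(s_p²(1/n₁ + 1/n₂)) = √(119.0019 × (1/24 + 1/27)) = 3.0604
t = (x̄₁ - x̄₂) / SE = (51.85 - 54.10) / 3.0604 = -2.25 / 3.0604 = -0.735
p-value = 0.4657

Since p-value > α = 0.1, we fail to reject H₀.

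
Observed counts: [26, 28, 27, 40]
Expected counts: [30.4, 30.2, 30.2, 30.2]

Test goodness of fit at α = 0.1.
Chi-square goodness of fit test:
H₀: observed counts match expected distribution
H₁: observed counts differ from expected distribution
df = k - 1 = 3
χ² = Σ(O - E)²/E
   = (26 - 30.4)²/30.4 + (28 - 30.2)²/30.2 + (27 - 30.2)²/30.2 + (40 - 30.2)²/30.2
   = 0.637 + 0.160 + 0.339 + 3.180
   = 4.32
p-value = 0.2293

Since p-value > α = 0.1, we fail to reject H₀.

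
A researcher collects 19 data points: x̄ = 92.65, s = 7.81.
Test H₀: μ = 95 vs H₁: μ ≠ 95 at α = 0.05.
One-sample t-test:
H₀: μ = 95
H₁: μ ≠ 95
df = n - 1 = 18
t = (x̄ - μ₀) / (s/√n) = (92.65 - 95) / (7.81/√19) = -1.312
p-value = 0.2061

Since p-value > α = 0.05, we fail to reject H₀.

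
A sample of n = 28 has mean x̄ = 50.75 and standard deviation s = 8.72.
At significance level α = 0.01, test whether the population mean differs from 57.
One-sample t-test:
H₀: μ = 57
H₁: μ ≠ 57
df = n - 1 = 27
t = (x̄ - μ₀) / (s/√n) = (50.75 - 57) / (8.72/√28) = -3.793
p-value = 0.0008

Since p-value < α = 0.01, we reject H₀.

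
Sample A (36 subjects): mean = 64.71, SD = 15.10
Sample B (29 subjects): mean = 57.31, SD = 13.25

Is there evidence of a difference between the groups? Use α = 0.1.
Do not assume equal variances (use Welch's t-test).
Welch's two-sample t-test:
H₀: μ₁ = μ₂
H₁: μ₁ ≠ μ₂
s₁²/n₁ = 15.10²/36 = 6.3336,  s₂²/n₂ = 13.25²/29 = 6.0539
SE = √(s₁²/n₁ + s₂²/n₂) = √(6.3336 + 6.0539) = 3.5196
df (Welch-Satterthwaite) = (s₁²/n₁ + s₂²/n₂)² / [(s₁²/n₁)²/(n₁-1) + (s₂²/n₂)²/(n₂-1)] ≈ 62.50
t = (x̄₁ - x̄₂) / SE = (64.71 - 57.31) / 3.5196 = 7.40 / 3.5196 = 2.103
p-value = 0.0395

Since p-value < α = 0.1, we reject H₀.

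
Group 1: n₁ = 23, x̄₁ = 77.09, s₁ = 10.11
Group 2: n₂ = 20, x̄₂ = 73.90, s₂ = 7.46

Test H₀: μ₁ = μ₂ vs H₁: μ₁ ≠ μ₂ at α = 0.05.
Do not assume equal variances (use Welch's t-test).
Welch's two-sample t-test:
H₀: μ₁ = μ₂
H₁: μ₁ ≠ μ₂
s₁²/n₁ = 10.11²/23 = 4.4440,  s₂²/n₂ = 7.46²/20 = 2.7826
SE = √(s₁²/n₁ + s₂²/n₂) = √(4.4440 + 2.7826) = 2.6882
df (Welch-Satterthwaite) = (s₁²/n₁ + s₂²/n₂)² / [(s₁²/n₁)²/(n₁-1) + (s₂²/n₂)²/(n₂-1)] ≈ 40.01
t = (x̄₁ - x̄₂) / SE = (77.09 - 73.90) / 2.6882 = 3.19 / 2.6882 = 1.187
p-value = 0.2424

Since p-value > α = 0.05, we fail to reject H₀.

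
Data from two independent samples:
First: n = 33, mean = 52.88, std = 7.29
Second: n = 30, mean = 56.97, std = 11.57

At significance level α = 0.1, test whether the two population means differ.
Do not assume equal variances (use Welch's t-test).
Welch's two-sample t-test:
H₀: μ₁ = μ₂
H₁: μ₁ ≠ μ₂
s₁²/n₁ = 7.29²/33 = 1.6104,  s₂²/n₂ = 11.57²/30 = 4.4622
SE = √(s₁²/n₁ + s₂²/n₂) = √(1.6104 + 4.4622) = 2.4643
df (Welch-Satterthwaite) = (s₁²/n₁ + s₂²/n₂)² / [(s₁²/n₁)²/(n₁-1) + (s₂²/n₂)²/(n₂-1)] ≈ 48.04
t = (x̄₁ - x̄₂) / SE = (52.88 - 56.97) / 2.4643 = -4.09 / 2.4643 = -1.660
p-value = 0.1035

Since p-value > α = 0.1, we fail to reject H₀.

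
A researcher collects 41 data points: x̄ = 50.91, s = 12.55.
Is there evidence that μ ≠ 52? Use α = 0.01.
One-sample t-test:
H₀: μ = 52
H₁: μ ≠ 52
df = n - 1 = 40
t = (x̄ - μ₀) / (s/√n) = (50.91 - 52) / (12.55/√41) = -0.556
p-value = 0.5812

Since p-value > α = 0.01, we fail to reject H₀.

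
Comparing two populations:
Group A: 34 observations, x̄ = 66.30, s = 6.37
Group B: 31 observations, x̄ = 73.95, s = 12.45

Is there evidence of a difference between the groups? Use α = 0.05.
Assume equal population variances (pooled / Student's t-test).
Student's two-sample t-test (equal variances):
H₀: μ₁ = μ₂
H₁: μ₁ ≠ μ₂
df = n₁ + n₂ - 2 = 63
Pooled variance s_p² = [(n₁-1)s₁² + (n₂-1)s₂²] / (n₁ + n₂ - 2) = [(33)(6.37²) + (30)(12.45²)] / 63 = 95.0653
SE = √(s_p²(1/n₁ + 1/n₂)) = √(95.0653 × (1/34 + 1/31)) = 2.4213
t = (x̄₁ - x̄₂) / SE = (66.30 - 73.95) / 2.4213 = -7.65 / 2.4213 = -3.159
p-value = 0.0024

Since p-value < α = 0.05, we reject H₀.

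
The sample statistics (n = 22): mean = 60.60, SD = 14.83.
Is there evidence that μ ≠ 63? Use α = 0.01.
One-sample t-test:
H₀: μ = 63
H₁: μ ≠ 63
df = n - 1 = 21
t = (x̄ - μ₀) / (s/√n) = (60.60 - 63) / (14.83/√22) = -0.759
p-value = 0.4562

Since p-value > α = 0.01, we fail to reject H₀.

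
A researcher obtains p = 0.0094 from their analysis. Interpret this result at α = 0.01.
Since p = 0.0094 < α = 0.01, reject H₀.
There is sufficient evidence to reject the null hypothesis; the result is statistically significant at the 0.01 level.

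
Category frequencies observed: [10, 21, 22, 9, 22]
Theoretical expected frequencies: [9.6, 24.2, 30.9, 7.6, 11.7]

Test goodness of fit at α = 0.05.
Chi-square goodness of fit test:
H₀: observed counts match expected distribution
H₁: observed counts differ from expected distribution
df = k - 1 = 4
χ² = Σ(O - E)²/E
   = (10 - 9.6)²/9.6 + (21 - 24.2)²/24.2 + (22 - 30.9)²/30.9 + (9 - 7.6)²/7.6 + (22 - 11.7)²/11.7
   = 0.017 + 0.423 + 2.563 + 0.258 + 9.068
   = 12.33
p-value = 0.0151

Since p-value < α = 0.05, we reject H₀.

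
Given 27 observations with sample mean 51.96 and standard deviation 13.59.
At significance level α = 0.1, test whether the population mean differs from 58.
One-sample t-test:
H₀: μ = 58
H₁: μ ≠ 58
df = n - 1 = 26
t = (x̄ - μ₀) / (s/√n) = (51.96 - 58) / (13.59/√27) = -2.309
p-value = 0.0291

Since p-value < α = 0.1, we reject H₀.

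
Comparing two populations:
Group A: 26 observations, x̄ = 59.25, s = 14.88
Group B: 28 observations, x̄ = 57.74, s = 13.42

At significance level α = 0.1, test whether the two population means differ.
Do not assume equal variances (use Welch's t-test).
Welch's two-sample t-test:
H₀: μ₁ = μ₂
H₁: μ₁ ≠ μ₂
s₁²/n₁ = 14.88²/26 = 8.5159,  s₂²/n₂ = 13.42²/28 = 6.4320
SE = √(s₁²/n₁ + s₂²/n₂) = √(8.5159 + 6.4320) = 3.8663
df (Welch-Satterthwaite) = (s₁²/n₁ + s₂²/n₂)² / [(s₁²/n₁)²/(n₁-1) + (s₂²/n₂)²/(n₂-1)] ≈ 50.40
t = (x̄₁ - x̄₂) / SE = (59.25 - 57.74) / 3.8663 = 1.51 / 3.8663 = 0.391
p-value = 0.6978

Since p-value > α = 0.1, we fail to reject H₀.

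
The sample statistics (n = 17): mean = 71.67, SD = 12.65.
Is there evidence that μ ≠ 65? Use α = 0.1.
One-sample t-test:
H₀: μ = 65
H₁: μ ≠ 65
df = n - 1 = 16
t = (x̄ - μ₀) / (s/√n) = (71.67 - 65) / (12.65/√17) = 2.174
p-value = 0.0451

Since p-value < α = 0.1, we reject H₀.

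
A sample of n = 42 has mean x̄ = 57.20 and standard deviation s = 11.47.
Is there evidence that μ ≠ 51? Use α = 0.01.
One-sample t-test:
H₀: μ = 51
H₁: μ ≠ 51
df = n - 1 = 41
t = (x̄ - μ₀) / (s/√n) = (57.20 - 51) / (11.47/√42) = 3.503
p-value = 0.0011

Since p-value < α = 0.01, we reject H₀.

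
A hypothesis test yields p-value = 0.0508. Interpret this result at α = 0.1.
Since p = 0.0508 < α = 0.1, reject H₀.
There is sufficient evidence to reject the null hypothesis; the result is statistically significant at the 0.1 level.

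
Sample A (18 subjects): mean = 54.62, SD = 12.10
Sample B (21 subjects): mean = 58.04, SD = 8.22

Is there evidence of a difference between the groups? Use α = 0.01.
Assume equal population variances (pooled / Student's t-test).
Student's two-sample t-test (equal variances):
H₀: μ₁ = μ₂
H₁: μ₁ ≠ μ₂
df = n₁ + n₂ - 2 = 37
Pooled variance s_p² = [(n₁-1)s₁² + (n₂-1)s₂²] / (n₁ + n₂ - 2) = [(17)(12.10²) + (20)(8.22²)] / 37 = 103.7929
SE = √(s_p²(1/n₁ + 1/n₂)) = √(103.7929 × (1/18 + 1/21)) = 3.2724
t = (x̄₁ - x̄₂) / SE = (54.62 - 58.04) / 3.2724 = -3.42 / 3.2724 = -1.045
p-value = 0.3028

Since p-value > α = 0.01, we fail to reject H₀.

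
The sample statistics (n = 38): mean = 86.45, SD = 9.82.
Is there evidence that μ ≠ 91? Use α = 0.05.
One-sample t-test:
H₀: μ = 91
H₁: μ ≠ 91
df = n - 1 = 37
t = (x̄ - μ₀) / (s/√n) = (86.45 - 91) / (9.82/√38) = -2.856
p-value = 0.0070

Since p-value < α = 0.05, we reject H₀.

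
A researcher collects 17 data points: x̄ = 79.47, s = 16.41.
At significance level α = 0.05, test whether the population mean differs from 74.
One-sample t-test:
H₀: μ = 74
H₁: μ ≠ 74
df = n - 1 = 16
t = (x̄ - μ₀) / (s/√n) = (79.47 - 74) / (16.41/√17) = 1.374
p-value = 0.1883

Since p-value > α = 0.05, we fail to reject H₀.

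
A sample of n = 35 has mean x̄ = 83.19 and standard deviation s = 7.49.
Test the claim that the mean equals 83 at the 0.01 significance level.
One-sample t-test:
H₀: μ = 83
H₁: μ ≠ 83
df = n - 1 = 34
t = (x̄ - μ₀) / (s/√n) = (83.19 - 83) / (7.49/√35) = 0.150
p-value = 0.8816

Since p-value > α = 0.01, we fail to reject H₀.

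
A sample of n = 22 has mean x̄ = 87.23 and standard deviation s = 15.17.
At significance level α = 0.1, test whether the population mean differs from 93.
One-sample t-test:
H₀: μ = 93
H₁: μ ≠ 93
df = n - 1 = 21
t = (x̄ - μ₀) / (s/√n) = (87.23 - 93) / (15.17/√22) = -1.784
p-value = 0.0889

Since p-value < α = 0.1, we reject H₀.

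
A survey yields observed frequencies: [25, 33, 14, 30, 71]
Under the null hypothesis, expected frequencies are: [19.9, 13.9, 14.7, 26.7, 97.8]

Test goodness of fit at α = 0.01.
Chi-square goodness of fit test:
H₀: observed counts match expected distribution
H₁: observed counts differ from expected distribution
df = k - 1 = 4
χ² = Σ(O - E)²/E
   = (25 - 19.9)²/19.9 + (33 - 13.9)²/13.9 + (14 - 14.7)²/14.7 + (30 - 26.7)²/26.7 + (71 - 97.8)²/97.8
   = 1.307 + 26.245 + 0.033 + 0.408 + 7.344
   = 35.34
p-value < 0.0001

Since p-value < α = 0.01, we reject H₀.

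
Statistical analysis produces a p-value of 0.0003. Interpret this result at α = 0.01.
Since p = 0.0003 < α = 0.01, reject H₀.
There is sufficient evidence to reject the null hypothesis; the result is statistically significant at the 0.01 level.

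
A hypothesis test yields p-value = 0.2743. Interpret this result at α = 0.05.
Since p = 0.2743 > α = 0.05, fail to reject H₀.
There is insufficient evidence to reject the null hypothesis; the result is not statistically significant at the 0.05 level.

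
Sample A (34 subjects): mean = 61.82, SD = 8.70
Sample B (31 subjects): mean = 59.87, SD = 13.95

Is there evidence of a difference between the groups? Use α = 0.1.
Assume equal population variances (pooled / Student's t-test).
Student's two-sample t-test (equal variances):
H₀: μ₁ = μ₂
H₁: μ₁ ≠ μ₂
df = n₁ + n₂ - 2 = 63
Pooled variance s_p² = [(n₁-1)s₁² + (n₂-1)s₂²] / (n₁ + n₂ - 2) = [(33)(8.70²) + (30)(13.95²)] / 63 = 132.3150
SE = √(s_p²(1/n₁ + 1/n₂)) = √(132.3150 × (1/34 + 1/31)) = 2.8565
t = (x̄₁ - x̄₂) / SE = (61.82 - 59.87) / 2.8565 = 1.95 / 2.8565 = 0.683
p-value = 0.4973

Since p-value > α = 0.1, we fail to reject H₀.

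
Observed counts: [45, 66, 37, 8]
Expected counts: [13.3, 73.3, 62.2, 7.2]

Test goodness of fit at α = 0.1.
Chi-square goodness of fit test:
H₀: observed counts match expected distribution
H₁: observed counts differ from expected distribution
df = k - 1 = 3
χ² = Σ(O - E)²/E
   = (45 - 13.3)²/13.3 + (66 - 73.3)²/73.3 + (37 - 62.2)²/62.2 + (8 - 7.2)²/7.2
   = 75.556 + 0.727 + 10.210 + 0.089
   = 86.58
p-value < 0.0001

Since p-value < α = 0.1, we reject H₀.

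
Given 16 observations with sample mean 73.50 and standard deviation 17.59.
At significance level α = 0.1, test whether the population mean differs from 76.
One-sample t-test:
H₀: μ = 76
H₁: μ ≠ 76
df = n - 1 = 15
t = (x̄ - μ₀) / (s/√n) = (73.50 - 76) / (17.59/√16) = -0.569
p-value = 0.5781

Since p-value > α = 0.1, we fail to reject H₀.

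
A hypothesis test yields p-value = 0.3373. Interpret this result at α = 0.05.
Since p = 0.3373 > α = 0.05, fail to reject H₀.
There is insufficient evidence to reject the null hypothesis; the result is not statistically significant at the 0.05 level.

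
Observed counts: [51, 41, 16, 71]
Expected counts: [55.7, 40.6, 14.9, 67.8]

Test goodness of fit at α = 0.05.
Chi-square goodness of fit test:
H₀: observed counts match expected distribution
H₁: observed counts differ from expected distribution
df = k - 1 = 3
χ² = Σ(O - E)²/E
   = (51 - 55.7)²/55.7 + (41 - 40.6)²/40.6 + (16 - 14.9)²/14.9 + (71 - 67.8)²/67.8
   = 0.397 + 0.004 + 0.081 + 0.151
   = 0.63
p-value = 0.8889

Since p-value > α = 0.05, we fail to reject H₀.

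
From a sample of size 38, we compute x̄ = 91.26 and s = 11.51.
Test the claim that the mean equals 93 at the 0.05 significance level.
One-sample t-test:
H₀: μ = 93
H₁: μ ≠ 93
df = n - 1 = 37
t = (x̄ - μ₀) / (s/√n) = (91.26 - 93) / (11.51/√38) = -0.932
p-value = 0.3574

Since p-value > α = 0.05, we fail to reject H₀.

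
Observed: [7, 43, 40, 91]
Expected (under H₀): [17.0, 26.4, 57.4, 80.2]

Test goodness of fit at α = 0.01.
Chi-square goodness of fit test:
H₀: observed counts match expected distribution
H₁: observed counts differ from expected distribution
df = k - 1 = 3
χ² = Σ(O - E)²/E
   = (7 - 17.0)²/17.0 + (43 - 26.4)²/26.4 + (40 - 57.4)²/57.4 + (91 - 80.2)²/80.2
   = 5.882 + 10.438 + 5.275 + 1.454
   = 23.05
p-value < 0.0001

Since p-value < α = 0.01, we reject H₀.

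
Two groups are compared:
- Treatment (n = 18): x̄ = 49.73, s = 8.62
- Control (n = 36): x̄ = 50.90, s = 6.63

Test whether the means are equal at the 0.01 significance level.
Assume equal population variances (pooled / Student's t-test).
Student's two-sample t-test (equal variances):
H₀: μ₁ = μ₂
H₁: μ₁ ≠ μ₂
df = n₁ + n₂ - 2 = 52
Pooled variance s_p² = [(n₁-1)s₁² + (n₂-1)s₂²] / (n₁ + n₂ - 2) = [(17)(8.62²) + (35)(6.63²)] / 52 = 53.8782
SE = √(s_p²(1/n₁ + 1/n₂)) = √(53.8782 × (1/18 + 1/36)) = 2.1189
t = (x̄₁ - x̄₂) / SE = (49.73 - 50.90) / 2.1189 = -1.17 / 2.1189 = -0.552
p-value = 0.5832

Since p-value > α = 0.01, we fail to reject H₀.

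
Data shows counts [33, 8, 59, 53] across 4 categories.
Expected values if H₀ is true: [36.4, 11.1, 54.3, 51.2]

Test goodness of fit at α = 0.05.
Chi-square goodness of fit test:
H₀: observed counts match expected distribution
H₁: observed counts differ from expected distribution
df = k - 1 = 3
χ² = Σ(O - E)²/E
   = (33 - 36.4)²/36.4 + (8 - 11.1)²/11.1 + (59 - 54.3)²/54.3 + (53 - 51.2)²/51.2
   = 0.318 + 0.866 + 0.407 + 0.063
   = 1.65
p-value = 0.6473

Since p-value > α = 0.05, we fail to reject H₀.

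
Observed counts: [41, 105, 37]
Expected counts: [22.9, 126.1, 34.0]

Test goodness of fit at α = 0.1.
Chi-square goodness of fit test:
H₀: observed counts match expected distribution
H₁: observed counts differ from expected distribution
df = k - 1 = 2
χ² = Σ(O - E)²/E
   = (41 - 22.9)²/22.9 + (105 - 126.1)²/126.1 + (37 - 34.0)²/34.0
   = 14.306 + 3.531 + 0.265
   = 18.10
p-value = 0.0001

Since p-value < α = 0.1, we reject H₀.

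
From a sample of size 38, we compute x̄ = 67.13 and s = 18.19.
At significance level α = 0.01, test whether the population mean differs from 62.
One-sample t-test:
H₀: μ = 62
H₁: μ ≠ 62
df = n - 1 = 37
t = (x̄ - μ₀) / (s/√n) = (67.13 - 62) / (18.19/√38) = 1.739
p-value = 0.0904

Since p-value > α = 0.01, we fail to reject H₀.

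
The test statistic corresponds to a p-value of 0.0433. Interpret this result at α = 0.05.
Since p = 0.0433 < α = 0.05, reject H₀.
There is sufficient evidence to reject the null hypothesis; the result is statistically significant at the 0.05 level.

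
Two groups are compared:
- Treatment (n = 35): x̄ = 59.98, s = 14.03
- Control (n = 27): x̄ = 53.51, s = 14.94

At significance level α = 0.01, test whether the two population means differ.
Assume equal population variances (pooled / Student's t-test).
Student's two-sample t-test (equal variances):
H₀: μ₁ = μ₂
H₁: μ₁ ≠ μ₂
df = n₁ + n₂ - 2 = 60
Pooled variance s_p² = [(n₁-1)s₁² + (n₂-1)s₂²] / (n₁ + n₂ - 2) = [(34)(14.03²) + (26)(14.94²)] / 60 = 208.2647
SE = √(s_p²(1/n₁ + 1/n₂)) = √(208.2647 × (1/35 + 1/27)) = 3.6965
t = (x̄₁ - x̄₂) / SE = (59.98 - 53.51) / 3.6965 = 6.47 / 3.6965 = 1.750
p-value = 0.0852

Since p-value > α = 0.01, we fail to reject H₀.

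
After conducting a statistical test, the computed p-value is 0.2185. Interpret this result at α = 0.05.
Since p = 0.2185 > α = 0.05, fail to reject H₀.
There is insufficient evidence to reject the null hypothesis; the result is not statistically significant at the 0.05 level.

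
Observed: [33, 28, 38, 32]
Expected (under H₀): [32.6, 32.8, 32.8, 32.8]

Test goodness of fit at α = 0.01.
Chi-square goodness of fit test:
H₀: observed counts match expected distribution
H₁: observed counts differ from expected distribution
df = k - 1 = 3
χ² = Σ(O - E)²/E
   = (33 - 32.6)²/32.6 + (28 - 32.8)²/32.8 + (38 - 32.8)²/32.8 + (32 - 32.8)²/32.8
   = 0.005 + 0.702 + 0.824 + 0.020
   = 1.55
p-value = 0.6705

Since p-value > α = 0.01, we fail to reject H₀.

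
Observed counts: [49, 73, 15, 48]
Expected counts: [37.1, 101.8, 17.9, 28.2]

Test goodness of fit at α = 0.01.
Chi-square goodness of fit test:
H₀: observed counts match expected distribution
H₁: observed counts differ from expected distribution
df = k - 1 = 3
χ² = Σ(O - E)²/E
   = (49 - 37.1)²/37.1 + (73 - 101.8)²/101.8 + (15 - 17.9)²/17.9 + (48 - 28.2)²/28.2
   = 3.817 + 8.148 + 0.470 + 13.902
   = 26.34
p-value < 0.0001

Since p-value < α = 0.01, we reject H₀.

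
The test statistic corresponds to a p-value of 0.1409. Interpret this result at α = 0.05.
Since p = 0.1409 > α = 0.05, fail to reject H₀.
There is insufficient evidence to reject the null hypothesis; the result is not statistically significant at the 0.05 level.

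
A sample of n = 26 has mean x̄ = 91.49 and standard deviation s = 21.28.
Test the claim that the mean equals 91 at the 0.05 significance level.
One-sample t-test:
H₀: μ = 91
H₁: μ ≠ 91
df = n - 1 = 25
t = (x̄ - μ₀) / (s/√n) = (91.49 - 91) / (21.28/√26) = 0.117
p-value = 0.9075

Since p-value > α = 0.05, we fail to reject H₀.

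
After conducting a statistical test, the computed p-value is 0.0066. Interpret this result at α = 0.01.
Since p = 0.0066 < α = 0.01, reject H₀.
There is sufficient evidence to reject the null hypothesis; the result is statistically significant at the 0.01 level.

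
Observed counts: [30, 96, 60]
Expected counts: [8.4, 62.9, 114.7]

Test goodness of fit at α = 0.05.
Chi-square goodness of fit test:
H₀: observed counts match expected distribution
H₁: observed counts differ from expected distribution
df = k - 1 = 2
χ² = Σ(O - E)²/E
   = (30 - 8.4)²/8.4 + (96 - 62.9)²/62.9 + (60 - 114.7)²/114.7
   = 55.543 + 17.418 + 26.086
   = 99.05
p-value < 0.0001

Since p-value < α = 0.05, we reject H₀.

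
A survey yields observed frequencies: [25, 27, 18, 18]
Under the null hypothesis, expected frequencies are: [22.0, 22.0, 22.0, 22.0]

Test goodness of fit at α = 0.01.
Chi-square goodness of fit test:
H₀: observed counts match expected distribution
H₁: observed counts differ from expected distribution
df = k - 1 = 3
χ² = Σ(O - E)²/E
   = (25 - 22.0)²/22.0 + (27 - 22.0)²/22.0 + (18 - 22.0)²/22.0 + (18 - 22.0)²/22.0
   = 0.409 + 1.136 + 0.727 + 0.727
   = 3.00
p-value = 0.3916

Since p-value > α = 0.01, we fail to reject H₀.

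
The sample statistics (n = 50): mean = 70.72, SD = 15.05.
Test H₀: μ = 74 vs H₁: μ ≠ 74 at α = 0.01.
One-sample t-test:
H₀: μ = 74
H₁: μ ≠ 74
df = n - 1 = 49
t = (x̄ - μ₀) / (s/√n) = (70.72 - 74) / (15.05/√50) = -1.541
p-value = 0.1297

Since p-value > α = 0.01, we fail to reject H₀.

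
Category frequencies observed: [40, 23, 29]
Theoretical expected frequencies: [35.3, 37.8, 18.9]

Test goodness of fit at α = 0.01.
Chi-square goodness of fit test:
H₀: observed counts match expected distribution
H₁: observed counts differ from expected distribution
df = k - 1 = 2
χ² = Σ(O - E)²/E
   = (40 - 35.3)²/35.3 + (23 - 37.8)²/37.8 + (29 - 18.9)²/18.9
   = 0.626 + 5.795 + 5.397
   = 11.82
p-value = 0.0027

Since p-value < α = 0.01, we reject H₀.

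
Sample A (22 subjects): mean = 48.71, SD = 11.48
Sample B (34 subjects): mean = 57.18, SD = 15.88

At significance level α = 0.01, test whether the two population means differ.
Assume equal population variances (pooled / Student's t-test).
Student's two-sample t-test (equal variances):
H₀: μ₁ = μ₂
H₁: μ₁ ≠ μ₂
df = n₁ + n₂ - 2 = 54
Pooled variance s_p² = [(n₁-1)s₁² + (n₂-1)s₂²] / (n₁ + n₂ - 2) = [(21)(11.48²) + (33)(15.88²)] / 54 = 205.3584
SE = √(s_p²(1/n₁ + 1/n₂)) = √(205.3584 × (1/22 + 1/34)) = 3.9210
t = (x̄₁ - x̄₂) / SE = (48.71 - 57.18) / 3.9210 = -8.47 / 3.9210 = -2.160
p-value = 0.0352

Since p-value > α = 0.01, we fail to reject H₀.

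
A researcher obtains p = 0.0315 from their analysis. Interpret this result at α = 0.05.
Since p = 0.0315 < α = 0.05, reject H₀.
There is sufficient evidence to reject the null hypothesis; the result is statistically significant at the 0.05 level.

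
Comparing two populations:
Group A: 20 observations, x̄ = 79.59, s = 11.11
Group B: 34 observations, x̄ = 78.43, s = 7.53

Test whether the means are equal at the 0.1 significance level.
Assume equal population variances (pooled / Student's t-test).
Student's two-sample t-test (equal variances):
H₀: μ₁ = μ₂
H₁: μ₁ ≠ μ₂
df = n₁ + n₂ - 2 = 52
Pooled variance s_p² = [(n₁-1)s₁² + (n₂-1)s₂²] / (n₁ + n₂ - 2) = [(19)(11.11²) + (33)(7.53²)] / 52 = 81.0835
SE = √(s_p²(1/n₁ + 1/n₂)) = √(81.0835 × (1/20 + 1/34)) = 2.5375
t = (x̄₁ - x̄₂) / SE = (79.59 - 78.43) / 2.5375 = 1.16 / 2.5375 = 0.457
p-value = 0.6495

Since p-value > α = 0.1, we fail to reject H₀.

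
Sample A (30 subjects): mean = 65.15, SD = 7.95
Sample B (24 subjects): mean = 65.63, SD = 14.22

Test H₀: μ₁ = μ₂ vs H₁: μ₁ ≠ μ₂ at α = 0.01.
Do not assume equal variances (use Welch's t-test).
Welch's two-sample t-test:
H₀: μ₁ = μ₂
H₁: μ₁ ≠ μ₂
s₁²/n₁ = 7.95²/30 = 2.1067,  s₂²/n₂ = 14.22²/24 = 8.4253
SE = √(s₁²/n₁ + s₂²/n₂) = √(2.1067 + 8.4253) = 3.2453
df (Welch-Satterthwaite) = (s₁²/n₁ + s₂²/n₂)² / [(s₁²/n₁)²/(n₁-1) + (s₂²/n₂)²/(n₂-1)] ≈ 34.24
t = (x̄₁ - x̄₂) / SE = (65.15 - 65.63) / 3.2453 = -0.48 / 3.2453 = -0.148
p-value = 0.8833

Since p-value > α = 0.01, we fail to reject H₀.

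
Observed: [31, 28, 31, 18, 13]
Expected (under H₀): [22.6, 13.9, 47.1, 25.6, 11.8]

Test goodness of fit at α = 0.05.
Chi-square goodness of fit test:
H₀: observed counts match expected distribution
H₁: observed counts differ from expected distribution
df = k - 1 = 4
χ² = Σ(O - E)²/E
   = (31 - 22.6)²/22.6 + (28 - 13.9)²/13.9 + (31 - 47.1)²/47.1 + (18 - 25.6)²/25.6 + (13 - 11.8)²/11.8
   = 3.122 + 14.303 + 5.503 + 2.256 + 0.122
   = 25.31
p-value < 0.0001

Since p-value < α = 0.05, we reject H₀.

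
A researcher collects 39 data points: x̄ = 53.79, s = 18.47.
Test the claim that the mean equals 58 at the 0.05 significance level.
One-sample t-test:
H₀: μ = 58
H₁: μ ≠ 58
df = n - 1 = 38
t = (x̄ - μ₀) / (s/√n) = (53.79 - 58) / (18.47/√39) = -1.423
p-value = 0.1628

Since p-value > α = 0.05, we fail to reject H₀.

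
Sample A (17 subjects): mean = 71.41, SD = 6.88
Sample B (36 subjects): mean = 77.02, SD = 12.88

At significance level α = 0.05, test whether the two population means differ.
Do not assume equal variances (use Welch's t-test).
Welch's two-sample t-test:
H₀: μ₁ = μ₂
H₁: μ₁ ≠ μ₂
s₁²/n₁ = 6.88²/17 = 2.7844,  s₂²/n₂ = 12.88²/36 = 4.6082
SE = √(s₁²/n₁ + s₂²/n₂) = √(2.7844 + 4.6082) = 2.7189
df (Welch-Satterthwaite) = (s₁²/n₁ + s₂²/n₂)² / [(s₁²/n₁)²/(n₁-1) + (s₂²/n₂)²/(n₂-1)] ≈ 50.08
t = (x̄₁ - x̄₂) / SE = (71.41 - 77.02) / 2.7189 = -5.61 / 2.7189 = -2.063
p-value = 0.0443

Since p-value < α = 0.05, we reject H₀.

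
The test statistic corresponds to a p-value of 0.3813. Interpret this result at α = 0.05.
Since p = 0.3813 > α = 0.05, fail to reject H₀.
There is insufficient evidence to reject the null hypothesis; the result is not statistically significant at the 0.05 level.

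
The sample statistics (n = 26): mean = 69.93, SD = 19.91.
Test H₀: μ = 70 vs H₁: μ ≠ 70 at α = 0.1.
One-sample t-test:
H₀: μ = 70
H₁: μ ≠ 70
df = n - 1 = 25
t = (x̄ - μ₀) / (s/√n) = (69.93 - 70) / (19.91/√26) = -0.018
p-value = 0.9858

Since p-value > α = 0.1, we fail to reject H₀.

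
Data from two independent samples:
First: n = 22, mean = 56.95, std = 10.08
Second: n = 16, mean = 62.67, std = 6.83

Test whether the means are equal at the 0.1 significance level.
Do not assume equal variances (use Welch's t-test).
Welch's two-sample t-test:
H₀: μ₁ = μ₂
H₁: μ₁ ≠ μ₂
s₁²/n₁ = 10.08²/22 = 4.6185,  s₂²/n₂ = 6.83²/16 = 2.9156
SE = √(s₁²/n₁ + s₂²/n₂) = √(4.6185 + 2.9156) = 2.7448
df (Welch-Satterthwaite) = (s₁²/n₁ + s₂²/n₂)² / [(s₁²/n₁)²/(n₁-1) + (s₂²/n₂)²/(n₂-1)] ≈ 35.87
t = (x̄₁ - x̄₂) / SE = (56.95 - 62.67) / 2.7448 = -5.72 / 2.7448 = -2.084
p-value = 0.0444

Since p-value < α = 0.1, we reject H₀.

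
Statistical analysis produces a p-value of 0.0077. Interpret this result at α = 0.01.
Since p = 0.0077 < α = 0.01, reject H₀.
There is sufficient evidence to reject the null hypothesis; the result is statistically significant at the 0.01 level.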